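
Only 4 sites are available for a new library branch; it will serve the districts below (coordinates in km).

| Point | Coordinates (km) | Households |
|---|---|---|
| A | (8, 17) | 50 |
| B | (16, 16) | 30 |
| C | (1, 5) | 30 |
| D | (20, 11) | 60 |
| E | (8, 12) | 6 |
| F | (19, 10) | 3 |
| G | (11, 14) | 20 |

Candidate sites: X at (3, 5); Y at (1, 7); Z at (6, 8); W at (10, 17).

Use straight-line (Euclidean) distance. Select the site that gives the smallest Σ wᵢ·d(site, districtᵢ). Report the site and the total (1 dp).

Total weighted distance at each candidate:
  X (3, 5): total = 2645.3
  Y (1, 7): total = 2710.6
  Z (6, 8): total = 2101.7
  W (10, 17): total = 1562.0
Minimum is at W with total 1562.0 km.

W, total 1562.0 km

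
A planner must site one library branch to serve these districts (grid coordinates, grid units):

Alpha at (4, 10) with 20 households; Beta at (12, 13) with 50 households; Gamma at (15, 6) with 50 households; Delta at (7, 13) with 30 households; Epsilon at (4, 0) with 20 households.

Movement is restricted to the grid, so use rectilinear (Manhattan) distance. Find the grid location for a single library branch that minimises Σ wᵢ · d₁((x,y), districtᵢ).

Manhattan distance separates: Σwᵢ(|x−xᵢ|+|y−yᵢ|) = Σwᵢ|x−xᵢ| + Σwᵢ|y−yᵢ|, so x and y are optimised independently as 1-D weighted medians.
Total weight W = 170; half = 85.
x-coordinate, sorted with cumulative weight:
  x=4 (Alpha, w=20) cum 20
  x=4 (Epsilon, w=20) cum 40
  x=7 (Delta, w=30) cum 70
  x=12 (Beta, w=50) cum 120  ← median
  x=15 (Gamma, w=50) cum 170
⇒ x* = 12
y-coordinate, sorted with cumulative weight:
  y=0 (Epsilon, w=20) cum 20
  y=6 (Gamma, w=50) cum 70
  y=10 (Alpha, w=20) cum 90  ← median
  y=13 (Beta, w=50) cum 140
  y=13 (Delta, w=30) cum 170
⇒ y* = 10

(12, 10)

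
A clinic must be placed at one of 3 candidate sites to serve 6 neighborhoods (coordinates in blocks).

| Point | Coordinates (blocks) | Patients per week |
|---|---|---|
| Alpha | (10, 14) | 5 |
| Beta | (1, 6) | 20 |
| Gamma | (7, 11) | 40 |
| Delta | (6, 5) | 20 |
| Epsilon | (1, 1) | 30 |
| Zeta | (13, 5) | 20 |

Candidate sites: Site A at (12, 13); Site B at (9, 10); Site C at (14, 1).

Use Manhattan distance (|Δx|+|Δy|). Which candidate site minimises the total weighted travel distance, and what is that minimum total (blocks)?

Total weighted distance at each candidate:
  Site A (12, 13): total = 1805
  Site B (9, 10): total = 1235
  Site C (14, 1): total = 1855
Minimum is at Site B with total 1235 blocks.

Site B, total 1235 blocks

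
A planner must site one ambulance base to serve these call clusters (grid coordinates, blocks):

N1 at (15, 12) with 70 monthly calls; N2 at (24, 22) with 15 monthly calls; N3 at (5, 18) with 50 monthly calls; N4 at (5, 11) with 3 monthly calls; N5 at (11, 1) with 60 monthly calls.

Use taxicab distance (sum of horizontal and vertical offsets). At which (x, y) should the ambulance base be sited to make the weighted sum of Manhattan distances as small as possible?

Manhattan distance separates: Σwᵢ(|x−xᵢ|+|y−yᵢ|) = Σwᵢ|x−xᵢ| + Σwᵢ|y−yᵢ|, so x and y are optimised independently as 1-D weighted medians.
Total weight W = 198; half = 99.
x-coordinate, sorted with cumulative weight:
  x=5 (N3, w=50) cum 50
  x=5 (N4, w=3) cum 53
  x=11 (N5, w=60) cum 113  ← median
  x=15 (N1, w=70) cum 183
  x=24 (N2, w=15) cum 198
⇒ x* = 11
y-coordinate, sorted with cumulative weight:
  y=1 (N5, w=60) cum 60
  y=11 (N4, w=3) cum 63
  y=12 (N1, w=70) cum 133  ← median
  y=18 (N3, w=50) cum 183
  y=22 (N2, w=15) cum 198
⇒ y* = 12

(11, 12)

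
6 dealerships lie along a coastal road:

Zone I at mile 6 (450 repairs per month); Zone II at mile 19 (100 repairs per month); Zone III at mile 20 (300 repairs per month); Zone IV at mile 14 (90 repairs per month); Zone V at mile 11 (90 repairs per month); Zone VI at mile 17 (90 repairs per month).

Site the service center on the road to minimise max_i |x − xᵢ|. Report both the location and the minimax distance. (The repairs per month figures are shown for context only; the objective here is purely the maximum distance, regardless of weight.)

The 1-center on a line is the midpoint of the two extreme points: leftmost at 6, rightmost at 20.
Optimal location = (6 + 20)/2 = 13; maximum distance = (20 − 6)/2 = 7.

location 13, max distance 7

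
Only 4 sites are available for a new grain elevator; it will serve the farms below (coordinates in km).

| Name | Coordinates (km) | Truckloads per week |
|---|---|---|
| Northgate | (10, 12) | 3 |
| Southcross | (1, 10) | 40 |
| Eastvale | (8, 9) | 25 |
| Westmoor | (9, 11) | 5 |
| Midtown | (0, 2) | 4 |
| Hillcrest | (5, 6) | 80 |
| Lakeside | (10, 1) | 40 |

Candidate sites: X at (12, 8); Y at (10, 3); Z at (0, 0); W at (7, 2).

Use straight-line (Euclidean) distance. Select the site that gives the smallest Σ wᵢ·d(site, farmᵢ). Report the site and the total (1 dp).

Total weighted distance at each candidate:
  X (12, 8): total = 1512.2
  Y (10, 3): total = 1268.2
  Z (0, 0): total = 1855.8
  W (7, 2): total = 1166.5
Minimum is at W with total 1166.5 km.

W, total 1166.5 km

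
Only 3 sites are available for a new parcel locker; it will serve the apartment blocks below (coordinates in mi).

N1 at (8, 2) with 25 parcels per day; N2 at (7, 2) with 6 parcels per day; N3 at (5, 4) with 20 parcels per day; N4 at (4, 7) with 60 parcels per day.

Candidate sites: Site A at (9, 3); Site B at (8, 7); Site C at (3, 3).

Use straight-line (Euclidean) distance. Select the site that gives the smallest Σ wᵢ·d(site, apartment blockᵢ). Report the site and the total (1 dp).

Site C, total 444.3 mi

Total weighted distance at each candidate:
  Site A (9, 3): total = 515.4
  Site B (8, 7): total = 480.4
  Site C (3, 3): total = 444.3
Minimum is at Site C with total 444.3 mi.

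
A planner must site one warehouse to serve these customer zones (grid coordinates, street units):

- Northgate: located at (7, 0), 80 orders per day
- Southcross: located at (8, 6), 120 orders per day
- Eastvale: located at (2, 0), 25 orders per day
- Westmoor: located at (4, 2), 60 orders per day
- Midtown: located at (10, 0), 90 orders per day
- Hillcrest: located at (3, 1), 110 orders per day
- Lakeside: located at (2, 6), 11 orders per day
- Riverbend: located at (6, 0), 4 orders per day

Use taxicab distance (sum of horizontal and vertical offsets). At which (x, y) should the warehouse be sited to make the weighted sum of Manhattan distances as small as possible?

(7, 1)

Manhattan distance separates: Σwᵢ(|x−xᵢ|+|y−yᵢ|) = Σwᵢ|x−xᵢ| + Σwᵢ|y−yᵢ|, so x and y are optimised independently as 1-D weighted medians.
Total weight W = 500; half = 250.
x-coordinate, sorted with cumulative weight:
  x=2 (Eastvale, w=25) cum 25
  x=2 (Lakeside, w=11) cum 36
  x=3 (Hillcrest, w=110) cum 146
  x=4 (Westmoor, w=60) cum 206
  x=6 (Riverbend, w=4) cum 210
  x=7 (Northgate, w=80) cum 290  ← median
  x=8 (Southcross, w=120) cum 410
  x=10 (Midtown, w=90) cum 500
⇒ x* = 7
y-coordinate, sorted with cumulative weight:
  y=0 (Northgate, w=80) cum 80
  y=0 (Eastvale, w=25) cum 105
  y=0 (Midtown, w=90) cum 195
  y=0 (Riverbend, w=4) cum 199
  y=1 (Hillcrest, w=110) cum 309  ← median
  y=2 (Westmoor, w=60) cum 369
  y=6 (Southcross, w=120) cum 489
  y=6 (Lakeside, w=11) cum 500
⇒ y* = 1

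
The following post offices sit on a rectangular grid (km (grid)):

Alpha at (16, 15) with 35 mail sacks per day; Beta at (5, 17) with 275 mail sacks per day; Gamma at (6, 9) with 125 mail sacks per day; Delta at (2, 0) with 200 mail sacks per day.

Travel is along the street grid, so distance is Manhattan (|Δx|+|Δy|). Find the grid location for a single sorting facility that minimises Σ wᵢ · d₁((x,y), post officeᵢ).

Manhattan distance separates: Σwᵢ(|x−xᵢ|+|y−yᵢ|) = Σwᵢ|x−xᵢ| + Σwᵢ|y−yᵢ|, so x and y are optimised independently as 1-D weighted medians.
Total weight W = 635; half = 317.5.
x-coordinate, sorted with cumulative weight:
  x=2 (Delta, w=200) cum 200
  x=5 (Beta, w=275) cum 475  ← median
  x=6 (Gamma, w=125) cum 600
  x=16 (Alpha, w=35) cum 635
⇒ x* = 5
y-coordinate, sorted with cumulative weight:
  y=0 (Delta, w=200) cum 200
  y=9 (Gamma, w=125) cum 325  ← median
  y=15 (Alpha, w=35) cum 360
  y=17 (Beta, w=275) cum 635
⇒ y* = 9

(5, 9)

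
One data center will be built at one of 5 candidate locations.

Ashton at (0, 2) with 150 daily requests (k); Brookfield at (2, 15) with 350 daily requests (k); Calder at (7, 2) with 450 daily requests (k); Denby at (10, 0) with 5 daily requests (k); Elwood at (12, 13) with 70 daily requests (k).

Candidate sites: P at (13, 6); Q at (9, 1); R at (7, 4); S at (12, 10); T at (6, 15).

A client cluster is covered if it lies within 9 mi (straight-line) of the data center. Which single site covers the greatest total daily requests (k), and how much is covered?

R, covering 605

Coverage radius r = 9 mi; a point is covered iff (Δx)²+(Δy)² ≤ 9² = 81.
  P (13, 6): covers {Calder, Denby, Elwood} → 525
  Q (9, 1): covers {Calder, Denby} → 455
  R (7, 4): covers {Ashton, Calder, Denby} → 605
  S (12, 10): covers {Elwood} → 70
  T (6, 15): covers {Brookfield, Elwood} → 420
Maximum coverage at R: 605 daily requests (k).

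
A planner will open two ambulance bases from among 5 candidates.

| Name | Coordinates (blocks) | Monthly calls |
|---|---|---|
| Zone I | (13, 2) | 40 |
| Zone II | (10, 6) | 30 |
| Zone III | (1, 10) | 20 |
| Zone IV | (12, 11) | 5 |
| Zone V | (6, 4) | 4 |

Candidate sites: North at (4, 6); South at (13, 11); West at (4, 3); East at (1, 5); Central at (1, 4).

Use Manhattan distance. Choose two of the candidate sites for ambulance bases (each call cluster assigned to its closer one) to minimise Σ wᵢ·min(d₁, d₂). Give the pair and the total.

Evaluate every pair (each demand assigned to the nearer of the two):
  {North, South}: total = 701
  {South, East}: total = 729
  {South, Central}: total = 745
  {North, West}: total = 797
  {South, West}: total = 817
  {West, East}: total = 862
  {North, East}: total = 881
  {West, Central}: total = 882
  {North, Central}: total = 901
  {East, Central}: total = 1065
Best pair: {North, South} with total 701.

{North, South}, total 701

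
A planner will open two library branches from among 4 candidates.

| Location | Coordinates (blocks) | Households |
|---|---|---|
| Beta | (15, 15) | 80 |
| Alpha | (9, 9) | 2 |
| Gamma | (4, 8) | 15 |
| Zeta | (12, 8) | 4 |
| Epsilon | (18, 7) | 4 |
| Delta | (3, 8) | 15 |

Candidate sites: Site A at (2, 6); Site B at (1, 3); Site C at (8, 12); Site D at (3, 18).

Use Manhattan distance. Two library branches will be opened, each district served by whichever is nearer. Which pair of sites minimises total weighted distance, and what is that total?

{Site A, Site C}, total 1005

Evaluate every pair (each demand assigned to the nearer of the two):
  {Site A, Site C}: total = 1005
  {Site B, Site C}: total = 1125
  {Site C, Site D}: total = 1155
  {Site A, Site D}: total = 1441
  {Site B, Site D}: total = 1601
  {Site A, Site B}: total = 2001
Best pair: {Site A, Site C} with total 1005.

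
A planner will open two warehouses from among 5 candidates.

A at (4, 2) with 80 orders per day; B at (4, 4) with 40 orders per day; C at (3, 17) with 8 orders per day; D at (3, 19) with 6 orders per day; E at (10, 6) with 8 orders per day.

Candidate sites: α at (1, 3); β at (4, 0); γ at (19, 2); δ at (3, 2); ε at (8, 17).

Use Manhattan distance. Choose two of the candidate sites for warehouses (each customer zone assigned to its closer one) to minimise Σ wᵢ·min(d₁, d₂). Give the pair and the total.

Evaluate every pair (each demand assigned to the nearer of the two):
  {δ, ε}: total = 370
  {β, ε}: total = 498
  {α, δ}: total = 510
  {β, δ}: total = 510
  {γ, δ}: total = 510
  {α, β}: total = 652
  {α, ε}: total = 658
  {β, γ}: total = 680
  {α, γ}: total = 812
  {γ, ε}: total = 2066
Best pair: {δ, ε} with total 370.

{δ, ε}, total 370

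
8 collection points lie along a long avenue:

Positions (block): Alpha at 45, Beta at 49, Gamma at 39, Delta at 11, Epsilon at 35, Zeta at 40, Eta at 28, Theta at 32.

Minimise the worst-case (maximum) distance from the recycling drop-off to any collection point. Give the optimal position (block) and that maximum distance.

location 30, max distance 19

The 1-center on a line is the midpoint of the two extreme points: leftmost at 11, rightmost at 49.
Optimal location = (11 + 49)/2 = 30; maximum distance = (49 − 11)/2 = 19.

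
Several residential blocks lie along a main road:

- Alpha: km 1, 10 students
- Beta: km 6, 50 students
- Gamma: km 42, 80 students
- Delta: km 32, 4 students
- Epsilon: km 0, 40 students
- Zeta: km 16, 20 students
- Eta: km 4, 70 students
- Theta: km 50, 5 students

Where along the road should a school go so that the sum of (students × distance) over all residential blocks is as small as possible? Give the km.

x = 6

For a sum of weighted absolute distances on a line, the optimum is the weighted median (not the mean). Total weight W = 279; half-weight = 139.5.
Sort by position and accumulate weight:
  km 0 (Epsilon, w=40) → cum 40
  km 1 (Alpha, w=10) → cum 50
  km 4 (Eta, w=70) → cum 120
  km 6 (Beta, w=50) → cum 170  ≥ 139.5 → median here
  km 16 (Zeta, w=20) → cum 190
  km 32 (Delta, w=4) → cum 194
  km 42 (Gamma, w=80) → cum 274
  km 50 (Theta, w=5) → cum 279
Optimal location: km 6.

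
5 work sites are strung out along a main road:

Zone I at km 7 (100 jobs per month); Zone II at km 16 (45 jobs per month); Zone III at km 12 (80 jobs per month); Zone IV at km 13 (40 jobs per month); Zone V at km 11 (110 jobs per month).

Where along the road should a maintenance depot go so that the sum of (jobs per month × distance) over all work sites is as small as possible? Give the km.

For a sum of weighted absolute distances on a line, the optimum is the weighted median (not the mean). Total weight W = 375; half-weight = 187.5.
Sort by position and accumulate weight:
  km 7 (Zone I, w=100) → cum 100
  km 11 (Zone V, w=110) → cum 210  ≥ 187.5 → median here
  km 12 (Zone III, w=80) → cum 290
  km 13 (Zone IV, w=40) → cum 330
  km 16 (Zone II, w=45) → cum 375
Optimal location: km 11.

x = 11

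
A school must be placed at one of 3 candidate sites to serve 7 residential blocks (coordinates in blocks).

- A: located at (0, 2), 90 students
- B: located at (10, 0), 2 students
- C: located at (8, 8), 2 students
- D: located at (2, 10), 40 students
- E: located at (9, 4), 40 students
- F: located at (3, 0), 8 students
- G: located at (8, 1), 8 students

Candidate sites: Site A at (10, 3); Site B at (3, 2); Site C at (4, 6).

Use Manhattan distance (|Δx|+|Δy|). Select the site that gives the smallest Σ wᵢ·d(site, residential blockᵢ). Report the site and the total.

Site B, total 1054 blocks

Total weighted distance at each candidate:
  Site A (10, 3): total = 1802
  Site B (3, 2): total = 1054
  Site C (4, 6): total = 1404
Minimum is at Site B with total 1054 blocks.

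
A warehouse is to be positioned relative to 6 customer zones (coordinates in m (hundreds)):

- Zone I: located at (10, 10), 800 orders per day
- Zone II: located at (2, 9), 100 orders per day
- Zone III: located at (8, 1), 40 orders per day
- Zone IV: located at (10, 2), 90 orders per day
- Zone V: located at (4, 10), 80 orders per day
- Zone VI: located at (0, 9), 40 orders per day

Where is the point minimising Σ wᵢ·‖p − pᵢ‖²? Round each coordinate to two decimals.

(8.47, 8.94)

The minimiser of Σwᵢ‖p−pᵢ‖² is the weighted centroid p* = (Σwᵢpᵢ)/(Σwᵢ).
Σwᵢ = 1150.
Σwᵢxᵢ = 800·10 + 100·2 + 40·8 + 90·10 + 80·4 + 40·0 = 9740.
Σwᵢyᵢ = 800·10 + 100·9 + 40·1 + 90·2 + 80·10 + 40·9 = 10280.
x* = 9740/1150 = 8.47, y* = 10280/1150 = 8.94.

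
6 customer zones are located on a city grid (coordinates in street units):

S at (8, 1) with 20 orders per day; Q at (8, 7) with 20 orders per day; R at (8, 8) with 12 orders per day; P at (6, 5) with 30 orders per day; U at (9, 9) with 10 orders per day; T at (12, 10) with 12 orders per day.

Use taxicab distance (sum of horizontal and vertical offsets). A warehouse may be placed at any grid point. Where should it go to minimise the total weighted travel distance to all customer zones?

(8, 7)

Manhattan distance separates: Σwᵢ(|x−xᵢ|+|y−yᵢ|) = Σwᵢ|x−xᵢ| + Σwᵢ|y−yᵢ|, so x and y are optimised independently as 1-D weighted medians.
Total weight W = 104; half = 52.
x-coordinate, sorted with cumulative weight:
  x=6 (P, w=30) cum 30
  x=8 (S, w=20) cum 50
  x=8 (Q, w=20) cum 70  ← median
  x=8 (R, w=12) cum 82
  x=9 (U, w=10) cum 92
  x=12 (T, w=12) cum 104
⇒ x* = 8
y-coordinate, sorted with cumulative weight:
  y=1 (S, w=20) cum 20
  y=5 (P, w=30) cum 50
  y=7 (Q, w=20) cum 70  ← median
  y=8 (R, w=12) cum 82
  y=9 (U, w=10) cum 92
  y=10 (T, w=12) cum 104
⇒ y* = 7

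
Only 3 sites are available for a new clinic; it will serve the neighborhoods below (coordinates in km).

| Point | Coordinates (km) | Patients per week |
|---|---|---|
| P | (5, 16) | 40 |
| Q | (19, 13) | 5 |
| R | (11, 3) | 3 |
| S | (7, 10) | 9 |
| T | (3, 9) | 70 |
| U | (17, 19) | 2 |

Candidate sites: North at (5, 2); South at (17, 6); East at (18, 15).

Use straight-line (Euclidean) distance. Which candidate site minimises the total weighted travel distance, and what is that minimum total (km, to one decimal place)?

Total weighted distance at each candidate:
  North (5, 2): total = 1292.7
  South (17, 6): total = 1806.5
  East (18, 15): total = 1822.3
Minimum is at North with total 1292.7 km.

North, total 1292.7 km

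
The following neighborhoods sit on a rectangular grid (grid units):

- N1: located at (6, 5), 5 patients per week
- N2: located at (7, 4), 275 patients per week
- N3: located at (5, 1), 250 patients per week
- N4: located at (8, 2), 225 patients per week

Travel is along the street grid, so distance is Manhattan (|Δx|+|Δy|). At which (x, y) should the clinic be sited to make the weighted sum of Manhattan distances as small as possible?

Manhattan distance separates: Σwᵢ(|x−xᵢ|+|y−yᵢ|) = Σwᵢ|x−xᵢ| + Σwᵢ|y−yᵢ|, so x and y are optimised independently as 1-D weighted medians.
Total weight W = 755; half = 377.5.
x-coordinate, sorted with cumulative weight:
  x=5 (N3, w=250) cum 250
  x=6 (N1, w=5) cum 255
  x=7 (N2, w=275) cum 530  ← median
  x=8 (N4, w=225) cum 755
⇒ x* = 7
y-coordinate, sorted with cumulative weight:
  y=1 (N3, w=250) cum 250
  y=2 (N4, w=225) cum 475  ← median
  y=4 (N2, w=275) cum 750
  y=5 (N1, w=5) cum 755
⇒ y* = 2

(7, 2)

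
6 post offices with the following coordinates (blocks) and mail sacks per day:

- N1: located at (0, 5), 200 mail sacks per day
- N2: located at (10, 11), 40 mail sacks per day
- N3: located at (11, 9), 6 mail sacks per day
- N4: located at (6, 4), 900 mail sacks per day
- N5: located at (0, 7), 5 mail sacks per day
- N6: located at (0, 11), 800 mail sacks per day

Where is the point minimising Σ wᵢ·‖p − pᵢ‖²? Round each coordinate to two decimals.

The minimiser of Σwᵢ‖p−pᵢ‖² is the weighted centroid p* = (Σwᵢpᵢ)/(Σwᵢ).
Σwᵢ = 1951.
Σwᵢxᵢ = 200·0 + 40·10 + 6·11 + 900·6 + 5·0 + 800·0 = 5866.
Σwᵢyᵢ = 200·5 + 40·11 + 6·9 + 900·4 + 5·7 + 800·11 = 13929.
x* = 5866/1951 = 3.01, y* = 13929/1951 = 7.14.

(3.01, 7.14)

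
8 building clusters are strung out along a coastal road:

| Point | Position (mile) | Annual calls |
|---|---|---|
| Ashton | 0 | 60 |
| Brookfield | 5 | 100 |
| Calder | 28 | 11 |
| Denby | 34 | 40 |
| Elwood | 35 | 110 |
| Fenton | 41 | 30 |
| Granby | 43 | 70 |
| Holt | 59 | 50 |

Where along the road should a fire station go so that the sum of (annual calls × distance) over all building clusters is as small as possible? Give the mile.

For a sum of weighted absolute distances on a line, the optimum is the weighted median (not the mean). Total weight W = 471; half-weight = 235.5.
Sort by position and accumulate weight:
  mile 0 (Ashton, w=60) → cum 60
  mile 5 (Brookfield, w=100) → cum 160
  mile 28 (Calder, w=11) → cum 171
  mile 34 (Denby, w=40) → cum 211
  mile 35 (Elwood, w=110) → cum 321  ≥ 235.5 → median here
  mile 41 (Fenton, w=30) → cum 351
  mile 43 (Granby, w=70) → cum 421
  mile 59 (Holt, w=50) → cum 471
Optimal location: mile 35.

x = 35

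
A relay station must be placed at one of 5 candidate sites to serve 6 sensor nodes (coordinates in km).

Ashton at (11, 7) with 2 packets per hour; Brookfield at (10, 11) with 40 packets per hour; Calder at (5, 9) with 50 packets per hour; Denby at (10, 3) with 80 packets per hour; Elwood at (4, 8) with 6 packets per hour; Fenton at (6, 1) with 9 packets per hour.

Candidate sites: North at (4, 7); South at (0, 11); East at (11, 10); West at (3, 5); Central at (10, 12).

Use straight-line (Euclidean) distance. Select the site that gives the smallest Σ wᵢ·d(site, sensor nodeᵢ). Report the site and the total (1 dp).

North, total 1054.1 km

Total weighted distance at each candidate:
  North (4, 7): total = 1054.1
  South (0, 11): total = 1852.1
  East (11, 10): total = 1068.7
  West (3, 5): total = 1255.3
  Central (10, 12): total = 1210.4
Minimum is at North with total 1054.1 km.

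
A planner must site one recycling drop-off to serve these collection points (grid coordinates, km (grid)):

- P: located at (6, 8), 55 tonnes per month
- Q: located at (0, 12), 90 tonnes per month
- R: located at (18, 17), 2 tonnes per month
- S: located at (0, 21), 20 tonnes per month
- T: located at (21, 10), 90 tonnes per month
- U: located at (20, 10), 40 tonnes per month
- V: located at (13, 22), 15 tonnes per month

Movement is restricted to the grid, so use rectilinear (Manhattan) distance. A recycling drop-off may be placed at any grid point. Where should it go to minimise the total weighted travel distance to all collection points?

(6, 10)

Manhattan distance separates: Σwᵢ(|x−xᵢ|+|y−yᵢ|) = Σwᵢ|x−xᵢ| + Σwᵢ|y−yᵢ|, so x and y are optimised independently as 1-D weighted medians.
Total weight W = 312; half = 156.
x-coordinate, sorted with cumulative weight:
  x=0 (Q, w=90) cum 90
  x=0 (S, w=20) cum 110
  x=6 (P, w=55) cum 165  ← median
  x=13 (V, w=15) cum 180
  x=18 (R, w=2) cum 182
  x=20 (U, w=40) cum 222
  x=21 (T, w=90) cum 312
⇒ x* = 6
y-coordinate, sorted with cumulative weight:
  y=8 (P, w=55) cum 55
  y=10 (T, w=90) cum 145
  y=10 (U, w=40) cum 185  ← median
  y=12 (Q, w=90) cum 275
  y=17 (R, w=2) cum 277
  y=21 (S, w=20) cum 297
  y=22 (V, w=15) cum 312
⇒ y* = 10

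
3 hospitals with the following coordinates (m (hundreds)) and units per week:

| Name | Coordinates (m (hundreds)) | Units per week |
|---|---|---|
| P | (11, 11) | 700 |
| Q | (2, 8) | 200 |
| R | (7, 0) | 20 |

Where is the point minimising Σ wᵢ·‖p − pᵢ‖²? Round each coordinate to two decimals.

(8.96, 10.11)

The minimiser of Σwᵢ‖p−pᵢ‖² is the weighted centroid p* = (Σwᵢpᵢ)/(Σwᵢ).
Σwᵢ = 920.
Σwᵢxᵢ = 700·11 + 200·2 + 20·7 = 8240.
Σwᵢyᵢ = 700·11 + 200·8 + 20·0 = 9300.
x* = 8240/920 = 8.96, y* = 9300/920 = 10.11.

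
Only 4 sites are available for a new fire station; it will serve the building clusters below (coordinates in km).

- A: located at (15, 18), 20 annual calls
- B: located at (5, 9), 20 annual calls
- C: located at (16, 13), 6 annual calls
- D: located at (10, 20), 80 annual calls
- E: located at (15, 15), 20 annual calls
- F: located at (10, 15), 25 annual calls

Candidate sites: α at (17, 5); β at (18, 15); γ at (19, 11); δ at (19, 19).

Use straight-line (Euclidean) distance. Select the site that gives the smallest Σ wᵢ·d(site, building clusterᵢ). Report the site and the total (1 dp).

β, total 1402.9 km

Total weighted distance at each candidate:
  α (17, 5): total = 2397.8
  β (18, 15): total = 1402.9
  γ (19, 11): total = 1843.3
  δ (19, 19): total = 1550.6
Minimum is at β with total 1402.9 km.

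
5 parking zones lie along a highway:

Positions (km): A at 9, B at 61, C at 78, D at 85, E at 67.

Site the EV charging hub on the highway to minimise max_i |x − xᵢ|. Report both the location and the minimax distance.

location 47, max distance 38

The 1-center on a line is the midpoint of the two extreme points: leftmost at 9, rightmost at 85.
Optimal location = (9 + 85)/2 = 47; maximum distance = (85 − 9)/2 = 38.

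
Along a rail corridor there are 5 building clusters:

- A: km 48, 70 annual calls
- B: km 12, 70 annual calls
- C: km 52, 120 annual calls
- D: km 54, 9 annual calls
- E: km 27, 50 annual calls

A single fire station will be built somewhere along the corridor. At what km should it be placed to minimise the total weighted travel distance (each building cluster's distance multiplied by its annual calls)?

x = 48

For a sum of weighted absolute distances on a line, the optimum is the weighted median (not the mean). Total weight W = 319; half-weight = 159.5.
Sort by position and accumulate weight:
  km 12 (B, w=70) → cum 70
  km 27 (E, w=50) → cum 120
  km 48 (A, w=70) → cum 190  ≥ 159.5 → median here
  km 52 (C, w=120) → cum 310
  km 54 (D, w=9) → cum 319
Optimal location: km 48.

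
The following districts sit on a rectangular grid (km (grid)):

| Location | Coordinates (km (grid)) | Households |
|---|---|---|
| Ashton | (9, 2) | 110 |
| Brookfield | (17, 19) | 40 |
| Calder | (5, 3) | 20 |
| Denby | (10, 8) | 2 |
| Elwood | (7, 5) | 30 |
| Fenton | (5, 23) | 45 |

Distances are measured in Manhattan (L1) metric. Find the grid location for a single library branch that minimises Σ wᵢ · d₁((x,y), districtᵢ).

Manhattan distance separates: Σwᵢ(|x−xᵢ|+|y−yᵢ|) = Σwᵢ|x−xᵢ| + Σwᵢ|y−yᵢ|, so x and y are optimised independently as 1-D weighted medians.
Total weight W = 247; half = 123.5.
x-coordinate, sorted with cumulative weight:
  x=5 (Calder, w=20) cum 20
  x=5 (Fenton, w=45) cum 65
  x=7 (Elwood, w=30) cum 95
  x=9 (Ashton, w=110) cum 205  ← median
  x=10 (Denby, w=2) cum 207
  x=17 (Brookfield, w=40) cum 247
⇒ x* = 9
y-coordinate, sorted with cumulative weight:
  y=2 (Ashton, w=110) cum 110
  y=3 (Calder, w=20) cum 130  ← median
  y=5 (Elwood, w=30) cum 160
  y=8 (Denby, w=2) cum 162
  y=19 (Brookfield, w=40) cum 202
  y=23 (Fenton, w=45) cum 247
⇒ y* = 3

(9, 3)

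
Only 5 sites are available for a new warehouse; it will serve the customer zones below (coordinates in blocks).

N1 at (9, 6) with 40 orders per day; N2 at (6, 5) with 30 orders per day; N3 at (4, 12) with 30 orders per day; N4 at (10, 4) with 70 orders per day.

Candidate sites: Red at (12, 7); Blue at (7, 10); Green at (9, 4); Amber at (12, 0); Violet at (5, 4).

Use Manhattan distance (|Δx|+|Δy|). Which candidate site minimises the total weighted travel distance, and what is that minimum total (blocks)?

Total weighted distance at each candidate:
  Red (12, 7): total = 1140
  Blue (7, 10): total = 1200
  Green (9, 4): total = 660
  Amber (12, 0): total = 1710
  Violet (5, 4): total = 920
Minimum is at Green with total 660 blocks.

Green, total 660 blocks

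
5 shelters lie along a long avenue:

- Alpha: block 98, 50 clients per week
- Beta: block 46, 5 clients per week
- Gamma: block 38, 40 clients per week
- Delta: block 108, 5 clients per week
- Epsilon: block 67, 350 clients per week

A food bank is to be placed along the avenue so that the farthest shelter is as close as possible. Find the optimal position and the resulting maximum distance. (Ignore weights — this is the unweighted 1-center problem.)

location 73, max distance 35

The 1-center on a line is the midpoint of the two extreme points: leftmost at 38, rightmost at 108.
Optimal location = (38 + 108)/2 = 73; maximum distance = (108 − 38)/2 = 35.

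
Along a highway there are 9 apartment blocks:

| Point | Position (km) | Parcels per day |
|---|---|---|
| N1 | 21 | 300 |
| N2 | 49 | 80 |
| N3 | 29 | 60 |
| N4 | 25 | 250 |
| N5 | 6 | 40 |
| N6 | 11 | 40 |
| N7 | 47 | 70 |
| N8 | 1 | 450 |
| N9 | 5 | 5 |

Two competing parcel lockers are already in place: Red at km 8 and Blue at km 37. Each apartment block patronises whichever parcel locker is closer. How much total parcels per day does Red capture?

The indifferent point is the midpoint (8+37)/2 = 22.5; apartment blocks left of it (closer to Red at 8) go to Red, those right go to Blue.
  N8 at 1 (w=450) → Red
  N9 at 5 (w=5) → Red
  N5 at 6 (w=40) → Red
  N6 at 11 (w=40) → Red
  N1 at 21 (w=300) → Red
  N4 at 25 (w=250) → Blue
  N3 at 29 (w=60) → Blue
  N7 at 47 (w=70) → Blue
  N2 at 49 (w=80) → Blue
Red captures 835; Blue captures 460.

835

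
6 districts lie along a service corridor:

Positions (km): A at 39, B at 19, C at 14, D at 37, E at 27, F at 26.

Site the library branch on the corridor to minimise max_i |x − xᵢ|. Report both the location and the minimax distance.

location 26.5, max distance 12.5

The 1-center on a line is the midpoint of the two extreme points: leftmost at 14, rightmost at 39.
Optimal location = (14 + 39)/2 = 26.5; maximum distance = (39 − 14)/2 = 12.5.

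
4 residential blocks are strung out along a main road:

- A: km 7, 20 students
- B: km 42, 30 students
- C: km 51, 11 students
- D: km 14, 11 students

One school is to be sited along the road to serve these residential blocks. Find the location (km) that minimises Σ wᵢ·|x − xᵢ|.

x = 42

For a sum of weighted absolute distances on a line, the optimum is the weighted median (not the mean). Total weight W = 72; half-weight = 36.
Sort by position and accumulate weight:
  km 7 (A, w=20) → cum 20
  km 14 (D, w=11) → cum 31
  km 42 (B, w=30) → cum 61  ≥ 36 → median here
  km 51 (C, w=11) → cum 72
Optimal location: km 42.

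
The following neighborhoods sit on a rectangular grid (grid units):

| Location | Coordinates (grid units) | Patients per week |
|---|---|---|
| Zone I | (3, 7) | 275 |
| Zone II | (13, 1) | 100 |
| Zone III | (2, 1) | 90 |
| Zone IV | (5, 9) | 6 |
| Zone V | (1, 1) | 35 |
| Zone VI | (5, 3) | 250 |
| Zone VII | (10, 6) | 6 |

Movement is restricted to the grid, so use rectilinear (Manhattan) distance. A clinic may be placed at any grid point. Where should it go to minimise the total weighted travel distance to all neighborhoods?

(3, 3)

Manhattan distance separates: Σwᵢ(|x−xᵢ|+|y−yᵢ|) = Σwᵢ|x−xᵢ| + Σwᵢ|y−yᵢ|, so x and y are optimised independently as 1-D weighted medians.
Total weight W = 762; half = 381.
x-coordinate, sorted with cumulative weight:
  x=1 (Zone V, w=35) cum 35
  x=2 (Zone III, w=90) cum 125
  x=3 (Zone I, w=275) cum 400  ← median
  x=5 (Zone IV, w=6) cum 406
  x=5 (Zone VI, w=250) cum 656
  x=10 (Zone VII, w=6) cum 662
  x=13 (Zone II, w=100) cum 762
⇒ x* = 3
y-coordinate, sorted with cumulative weight:
  y=1 (Zone II, w=100) cum 100
  y=1 (Zone III, w=90) cum 190
  y=1 (Zone V, w=35) cum 225
  y=3 (Zone VI, w=250) cum 475  ← median
  y=6 (Zone VII, w=6) cum 481
  y=7 (Zone I, w=275) cum 756
  y=9 (Zone IV, w=6) cum 762
⇒ y* = 3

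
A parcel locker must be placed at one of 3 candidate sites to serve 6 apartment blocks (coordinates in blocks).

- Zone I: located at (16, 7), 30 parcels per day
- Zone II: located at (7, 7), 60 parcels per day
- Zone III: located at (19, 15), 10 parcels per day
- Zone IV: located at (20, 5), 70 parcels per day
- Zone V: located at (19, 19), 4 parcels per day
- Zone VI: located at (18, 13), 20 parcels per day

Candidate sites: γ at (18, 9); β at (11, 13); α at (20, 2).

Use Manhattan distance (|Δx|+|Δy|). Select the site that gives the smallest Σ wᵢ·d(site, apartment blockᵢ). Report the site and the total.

γ, total 1514 blocks

Total weighted distance at each candidate:
  γ (18, 9): total = 1514
  β (11, 13): total = 2416
  α (20, 2): total = 2032
Minimum is at γ with total 1514 blocks.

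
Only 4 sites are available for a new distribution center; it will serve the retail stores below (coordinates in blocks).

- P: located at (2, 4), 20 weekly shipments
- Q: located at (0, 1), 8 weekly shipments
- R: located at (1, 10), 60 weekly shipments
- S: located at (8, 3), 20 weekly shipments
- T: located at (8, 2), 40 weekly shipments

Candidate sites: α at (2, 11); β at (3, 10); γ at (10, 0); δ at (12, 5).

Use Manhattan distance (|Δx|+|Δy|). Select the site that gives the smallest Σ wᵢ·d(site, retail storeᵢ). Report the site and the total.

Total weighted distance at each candidate:
  α (2, 11): total = 1236
  β (3, 10): total = 1116
  γ (10, 0): total = 1728
  δ (12, 5): total = 1708
Minimum is at β with total 1116 blocks.

β, total 1116 blocks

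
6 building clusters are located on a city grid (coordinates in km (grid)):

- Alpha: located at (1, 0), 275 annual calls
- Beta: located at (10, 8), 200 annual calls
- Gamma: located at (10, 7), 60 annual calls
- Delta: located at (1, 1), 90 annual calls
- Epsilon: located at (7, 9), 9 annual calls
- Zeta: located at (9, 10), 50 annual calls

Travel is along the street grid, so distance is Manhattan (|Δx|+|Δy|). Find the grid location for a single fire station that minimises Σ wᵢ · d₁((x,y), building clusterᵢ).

(1, 1)

Manhattan distance separates: Σwᵢ(|x−xᵢ|+|y−yᵢ|) = Σwᵢ|x−xᵢ| + Σwᵢ|y−yᵢ|, so x and y are optimised independently as 1-D weighted medians.
Total weight W = 684; half = 342.
x-coordinate, sorted with cumulative weight:
  x=1 (Alpha, w=275) cum 275
  x=1 (Delta, w=90) cum 365  ← median
  x=7 (Epsilon, w=9) cum 374
  x=9 (Zeta, w=50) cum 424
  x=10 (Beta, w=200) cum 624
  x=10 (Gamma, w=60) cum 684
⇒ x* = 1
y-coordinate, sorted with cumulative weight:
  y=0 (Alpha, w=275) cum 275
  y=1 (Delta, w=90) cum 365  ← median
  y=7 (Gamma, w=60) cum 425
  y=8 (Beta, w=200) cum 625
  y=9 (Epsilon, w=9) cum 634
  y=10 (Zeta, w=50) cum 684
⇒ y* = 1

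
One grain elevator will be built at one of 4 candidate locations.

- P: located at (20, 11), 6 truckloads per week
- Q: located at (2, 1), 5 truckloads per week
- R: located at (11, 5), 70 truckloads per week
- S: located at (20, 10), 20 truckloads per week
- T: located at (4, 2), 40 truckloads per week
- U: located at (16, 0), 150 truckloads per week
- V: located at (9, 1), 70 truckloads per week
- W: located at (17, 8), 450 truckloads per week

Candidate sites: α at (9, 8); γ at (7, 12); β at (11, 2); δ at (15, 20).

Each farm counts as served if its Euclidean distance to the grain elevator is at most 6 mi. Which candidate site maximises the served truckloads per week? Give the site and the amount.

β, covering 290

Coverage radius r = 6 mi; a point is covered iff (Δx)²+(Δy)² ≤ 6² = 36.
  α (9, 8): covers {R} → 70
  γ (7, 12): covers {none} → 0
  β (11, 2): covers {R, U, V} → 290
  δ (15, 20): covers {none} → 0
Maximum coverage at β: 290 truckloads per week.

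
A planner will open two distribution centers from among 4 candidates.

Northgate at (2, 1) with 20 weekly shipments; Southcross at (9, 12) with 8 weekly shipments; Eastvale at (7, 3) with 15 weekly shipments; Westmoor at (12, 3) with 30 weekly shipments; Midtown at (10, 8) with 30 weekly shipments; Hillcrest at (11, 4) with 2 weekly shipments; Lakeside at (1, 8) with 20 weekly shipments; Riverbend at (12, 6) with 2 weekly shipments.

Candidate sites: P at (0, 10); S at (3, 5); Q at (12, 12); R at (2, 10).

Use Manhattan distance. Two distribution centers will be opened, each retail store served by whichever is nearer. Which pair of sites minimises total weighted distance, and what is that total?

{S, Q}, total 794

Evaluate every pair (each demand assigned to the nearer of the two):
  {S, Q}: total = 794
  {Q, R}: total = 924
  {S, R}: total = 990
  {P, Q}: total = 994
  {P, S}: total = 1006
  {P, R}: total = 1360
Best pair: {S, Q} with total 794.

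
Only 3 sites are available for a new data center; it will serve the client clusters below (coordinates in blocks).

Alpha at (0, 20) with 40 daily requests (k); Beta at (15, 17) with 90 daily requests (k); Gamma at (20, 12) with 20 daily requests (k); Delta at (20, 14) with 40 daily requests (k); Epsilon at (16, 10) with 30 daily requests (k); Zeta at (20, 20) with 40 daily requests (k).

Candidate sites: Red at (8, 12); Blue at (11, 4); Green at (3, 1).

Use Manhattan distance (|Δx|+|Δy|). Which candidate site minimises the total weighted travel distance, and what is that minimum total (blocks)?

Total weighted distance at each candidate:
  Red (8, 12): total = 3620
  Blue (11, 4): total = 5040
  Green (3, 1): total = 7260
Minimum is at Red with total 3620 blocks.

Red, total 3620 blocks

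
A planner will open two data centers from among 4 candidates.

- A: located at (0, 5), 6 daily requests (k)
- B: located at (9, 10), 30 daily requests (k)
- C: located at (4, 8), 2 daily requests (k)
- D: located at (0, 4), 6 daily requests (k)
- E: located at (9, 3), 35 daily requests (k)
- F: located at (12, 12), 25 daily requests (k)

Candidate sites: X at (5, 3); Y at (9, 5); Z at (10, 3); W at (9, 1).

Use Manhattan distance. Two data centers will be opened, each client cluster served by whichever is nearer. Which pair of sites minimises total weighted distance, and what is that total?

{X, Y}, total 560

Evaluate every pair (each demand assigned to the nearer of the two):
  {X, Y}: total = 560
  {Y, Z}: total = 565
  {Y, W}: total = 600
  {X, Z}: total = 640
  {Z, W}: total = 710
  {X, W}: total = 780
Best pair: {X, Y} with total 560.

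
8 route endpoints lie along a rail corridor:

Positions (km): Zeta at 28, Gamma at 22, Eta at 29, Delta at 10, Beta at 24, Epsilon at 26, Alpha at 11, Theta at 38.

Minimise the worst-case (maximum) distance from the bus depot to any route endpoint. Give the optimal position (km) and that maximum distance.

The 1-center on a line is the midpoint of the two extreme points: leftmost at 10, rightmost at 38.
Optimal location = (10 + 38)/2 = 24; maximum distance = (38 − 10)/2 = 14.

location 24, max distance 14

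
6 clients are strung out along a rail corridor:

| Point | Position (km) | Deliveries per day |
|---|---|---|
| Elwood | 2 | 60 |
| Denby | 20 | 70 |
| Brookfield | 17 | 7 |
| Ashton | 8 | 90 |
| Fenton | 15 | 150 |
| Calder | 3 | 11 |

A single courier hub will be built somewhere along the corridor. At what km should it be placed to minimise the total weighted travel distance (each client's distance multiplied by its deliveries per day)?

For a sum of weighted absolute distances on a line, the optimum is the weighted median (not the mean). Total weight W = 388; half-weight = 194.
Sort by position and accumulate weight:
  km 2 (Elwood, w=60) → cum 60
  km 3 (Calder, w=11) → cum 71
  km 8 (Ashton, w=90) → cum 161
  km 15 (Fenton, w=150) → cum 311  ≥ 194 → median here
  km 17 (Brookfield, w=7) → cum 318
  km 20 (Denby, w=70) → cum 388
Optimal location: km 15.

x = 15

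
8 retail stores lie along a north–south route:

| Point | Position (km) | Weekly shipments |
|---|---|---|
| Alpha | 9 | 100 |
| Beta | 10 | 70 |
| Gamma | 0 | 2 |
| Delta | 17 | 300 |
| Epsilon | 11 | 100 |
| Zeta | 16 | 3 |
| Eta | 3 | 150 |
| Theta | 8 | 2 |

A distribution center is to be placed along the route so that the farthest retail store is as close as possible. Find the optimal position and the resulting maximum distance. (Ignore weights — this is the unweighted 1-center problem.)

location 8.5, max distance 8.5

The 1-center on a line is the midpoint of the two extreme points: leftmost at 0, rightmost at 17.
Optimal location = (0 + 17)/2 = 8.5; maximum distance = (17 − 0)/2 = 8.5.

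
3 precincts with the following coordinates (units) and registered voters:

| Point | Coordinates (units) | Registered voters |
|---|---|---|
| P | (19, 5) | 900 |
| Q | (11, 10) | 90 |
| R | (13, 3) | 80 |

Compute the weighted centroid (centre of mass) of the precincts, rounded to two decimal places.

(17.88, 5.27)

The minimiser of Σwᵢ‖p−pᵢ‖² is the weighted centroid p* = (Σwᵢpᵢ)/(Σwᵢ).
Σwᵢ = 1070.
Σwᵢxᵢ = 900·19 + 90·11 + 80·13 = 19130.
Σwᵢyᵢ = 900·5 + 90·10 + 80·3 = 5640.
x* = 19130/1070 = 17.88, y* = 5640/1070 = 5.27.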